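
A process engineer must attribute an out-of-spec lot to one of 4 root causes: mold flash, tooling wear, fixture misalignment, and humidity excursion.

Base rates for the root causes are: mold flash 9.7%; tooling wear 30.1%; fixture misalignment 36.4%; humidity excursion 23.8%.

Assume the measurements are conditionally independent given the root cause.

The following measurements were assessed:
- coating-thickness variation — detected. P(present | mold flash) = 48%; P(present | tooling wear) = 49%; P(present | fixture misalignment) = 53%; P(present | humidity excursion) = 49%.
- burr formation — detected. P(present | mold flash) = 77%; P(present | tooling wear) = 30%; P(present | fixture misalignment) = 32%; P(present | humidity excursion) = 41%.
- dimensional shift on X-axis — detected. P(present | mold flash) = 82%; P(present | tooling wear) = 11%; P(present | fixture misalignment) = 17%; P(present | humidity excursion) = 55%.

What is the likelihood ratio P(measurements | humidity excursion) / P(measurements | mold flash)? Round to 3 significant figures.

The Bayes factor is the ratio of the joint likelihoods of the measurement pattern under the two hypotheses.
  humidity excursion: 0.49 × 0.41 × 0.55 = 0.1105
  mold flash: 0.48 × 0.77 × 0.82 = 0.30307
Bayes factor = 0.1105 / 0.30307 ≈ 0.365

0.365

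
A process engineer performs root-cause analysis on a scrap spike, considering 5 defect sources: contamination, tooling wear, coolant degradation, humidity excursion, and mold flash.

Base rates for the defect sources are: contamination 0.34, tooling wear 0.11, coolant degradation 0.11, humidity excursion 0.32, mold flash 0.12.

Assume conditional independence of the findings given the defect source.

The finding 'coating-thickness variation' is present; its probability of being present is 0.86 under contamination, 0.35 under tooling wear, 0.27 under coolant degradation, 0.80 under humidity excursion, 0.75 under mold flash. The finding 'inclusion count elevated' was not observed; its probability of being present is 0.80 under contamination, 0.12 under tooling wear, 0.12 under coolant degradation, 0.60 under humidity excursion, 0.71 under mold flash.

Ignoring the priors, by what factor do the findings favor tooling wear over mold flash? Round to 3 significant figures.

The Bayes factor is the ratio of the joint likelihoods of the evidence pattern under the two hypotheses (using 1 − P(present | H) for each absent finding).
  tooling wear: 0.35 × (1 − 0.12) = 0.308
  mold flash: 0.75 × (1 − 0.71) = 0.2175
Bayes factor = 0.308 / 0.2175 ≈ 1.42

1.42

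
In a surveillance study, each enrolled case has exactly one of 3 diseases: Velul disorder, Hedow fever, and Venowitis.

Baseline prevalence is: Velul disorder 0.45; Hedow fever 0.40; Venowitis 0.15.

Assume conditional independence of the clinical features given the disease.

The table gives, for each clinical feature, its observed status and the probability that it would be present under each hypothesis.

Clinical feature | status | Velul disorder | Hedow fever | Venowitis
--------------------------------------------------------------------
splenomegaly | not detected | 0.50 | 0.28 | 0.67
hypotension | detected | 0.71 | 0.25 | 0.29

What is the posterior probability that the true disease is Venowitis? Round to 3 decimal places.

For each hypothesis, the unnormalized posterior weight is prior × product of the clinical feature likelihoods (using 1 − P(present | H) for each absent clinical feature):
  Velul disorder: 0.45 × (1 − 0.50) × 0.71 = 0.15975
  Hedow fever: 0.40 × (1 − 0.28) × 0.25 = 0.072
  Venowitis: 0.15 × (1 − 0.67) × 0.29 = 0.014355
The unnormalized weights sum to 0.2461.
P(Venowitis | evidence) = 0.014355 / 0.2461 ≈ 0.058.

0.058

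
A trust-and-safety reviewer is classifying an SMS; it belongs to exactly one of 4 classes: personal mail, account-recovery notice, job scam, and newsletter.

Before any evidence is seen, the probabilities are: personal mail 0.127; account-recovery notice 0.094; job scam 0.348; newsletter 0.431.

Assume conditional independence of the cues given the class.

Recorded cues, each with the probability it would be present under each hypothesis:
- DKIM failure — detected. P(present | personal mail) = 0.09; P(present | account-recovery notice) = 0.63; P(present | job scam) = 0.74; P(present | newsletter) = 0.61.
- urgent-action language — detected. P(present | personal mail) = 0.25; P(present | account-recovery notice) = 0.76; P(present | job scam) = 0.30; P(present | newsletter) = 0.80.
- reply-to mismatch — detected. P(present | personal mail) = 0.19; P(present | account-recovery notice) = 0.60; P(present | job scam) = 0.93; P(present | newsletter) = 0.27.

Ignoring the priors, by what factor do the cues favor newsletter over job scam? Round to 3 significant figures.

0.638

Joint likelihood of the cue pattern under each hypothesis:
  newsletter: 0.61 × 0.80 × 0.27 = 0.13176
  job scam: 0.74 × 0.30 × 0.93 = 0.20646
Bayes factor = 0.13176 / 0.20646 ≈ 0.638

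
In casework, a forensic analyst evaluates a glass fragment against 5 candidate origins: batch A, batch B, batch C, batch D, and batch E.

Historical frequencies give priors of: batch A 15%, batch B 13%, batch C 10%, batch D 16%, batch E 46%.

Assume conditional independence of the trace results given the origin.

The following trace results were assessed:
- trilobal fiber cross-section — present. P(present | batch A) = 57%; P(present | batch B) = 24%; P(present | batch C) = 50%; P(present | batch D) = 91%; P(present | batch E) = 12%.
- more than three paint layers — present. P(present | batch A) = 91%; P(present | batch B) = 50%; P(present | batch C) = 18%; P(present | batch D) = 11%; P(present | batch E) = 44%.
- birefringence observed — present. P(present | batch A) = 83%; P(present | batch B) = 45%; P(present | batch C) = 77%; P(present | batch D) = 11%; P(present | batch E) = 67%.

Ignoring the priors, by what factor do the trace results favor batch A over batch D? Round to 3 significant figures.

Joint likelihood of the trace result pattern under each hypothesis:
  batch A: 0.57 × 0.91 × 0.83 = 0.43052
  batch D: 0.91 × 0.11 × 0.11 = 0.011011
Bayes factor = 0.43052 / 0.011011 ≈ 39.1

39.1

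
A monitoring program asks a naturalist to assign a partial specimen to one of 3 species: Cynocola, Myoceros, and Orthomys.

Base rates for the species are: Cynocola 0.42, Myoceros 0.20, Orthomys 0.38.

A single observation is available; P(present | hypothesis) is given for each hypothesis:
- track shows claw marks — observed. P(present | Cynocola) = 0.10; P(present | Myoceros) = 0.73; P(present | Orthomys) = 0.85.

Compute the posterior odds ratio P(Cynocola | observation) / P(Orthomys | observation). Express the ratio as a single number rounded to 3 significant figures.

0.130

The normalizing constant cancels in an odds ratio, so compute prior × likelihood for the two hypotheses only:
  Cynocola: 0.42 × 0.10 = 0.042
  Orthomys: 0.38 × 0.85 = 0.323
Odds(Cynocola : Orthomys) = 0.042 / 0.323 ≈ 0.130.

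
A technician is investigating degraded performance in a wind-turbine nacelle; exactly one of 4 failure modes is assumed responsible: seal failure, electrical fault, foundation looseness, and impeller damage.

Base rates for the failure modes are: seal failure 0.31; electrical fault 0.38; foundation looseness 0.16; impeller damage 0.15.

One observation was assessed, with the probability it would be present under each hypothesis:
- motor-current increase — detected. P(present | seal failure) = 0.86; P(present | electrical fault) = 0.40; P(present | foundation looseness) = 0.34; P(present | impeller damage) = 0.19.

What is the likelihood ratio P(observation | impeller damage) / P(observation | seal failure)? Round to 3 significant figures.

The Bayes factor is the ratio of the two likelihoods.
  impeller damage: 0.19
  seal failure: 0.86
Bayes factor = 0.19 / 0.86 ≈ 0.221

0.221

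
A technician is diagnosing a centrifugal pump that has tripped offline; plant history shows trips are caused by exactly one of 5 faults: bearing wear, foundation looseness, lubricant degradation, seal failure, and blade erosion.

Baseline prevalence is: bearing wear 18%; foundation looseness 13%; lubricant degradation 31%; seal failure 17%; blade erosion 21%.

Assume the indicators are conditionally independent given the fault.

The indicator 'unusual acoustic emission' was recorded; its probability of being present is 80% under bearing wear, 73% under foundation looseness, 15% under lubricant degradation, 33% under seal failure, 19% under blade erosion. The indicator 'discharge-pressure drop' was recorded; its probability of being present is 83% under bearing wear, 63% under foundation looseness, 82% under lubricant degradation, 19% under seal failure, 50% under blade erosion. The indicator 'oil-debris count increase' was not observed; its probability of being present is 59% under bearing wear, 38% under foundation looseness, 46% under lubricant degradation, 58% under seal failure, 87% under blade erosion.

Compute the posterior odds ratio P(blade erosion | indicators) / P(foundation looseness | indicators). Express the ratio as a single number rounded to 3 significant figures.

Posterior odds equal prior odds times the likelihood ratio; only the two competing hypotheses matter (using 1 − P(present | H) for each absent indicator).
  blade erosion: 0.21 × 0.19 × 0.50 × (1 − 0.87) = 0.0025935
  foundation looseness: 0.13 × 0.73 × 0.63 × (1 − 0.38) = 0.037068
Odds(blade erosion : foundation looseness) = 0.0025935 / 0.037068 ≈ 0.0700.

0.0700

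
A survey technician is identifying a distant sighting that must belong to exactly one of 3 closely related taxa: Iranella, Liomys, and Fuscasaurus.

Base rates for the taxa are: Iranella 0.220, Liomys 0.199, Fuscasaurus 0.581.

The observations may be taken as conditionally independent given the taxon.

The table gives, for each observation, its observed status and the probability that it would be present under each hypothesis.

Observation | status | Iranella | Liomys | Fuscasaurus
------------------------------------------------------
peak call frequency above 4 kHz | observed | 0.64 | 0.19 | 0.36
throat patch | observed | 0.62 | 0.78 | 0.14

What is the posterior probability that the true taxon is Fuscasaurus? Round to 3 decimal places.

For each hypothesis, the unnormalized posterior weight is prior × product of the observation likelihoods:
  Iranella: 0.220 × 0.64 × 0.62 = 0.087296
  Liomys: 0.199 × 0.19 × 0.78 = 0.029492
  Fuscasaurus: 0.581 × 0.36 × 0.14 = 0.029282
The unnormalized weights sum to 0.14607.
P(Fuscasaurus | evidence) = 0.029282 / 0.14607 ≈ 0.200.

0.200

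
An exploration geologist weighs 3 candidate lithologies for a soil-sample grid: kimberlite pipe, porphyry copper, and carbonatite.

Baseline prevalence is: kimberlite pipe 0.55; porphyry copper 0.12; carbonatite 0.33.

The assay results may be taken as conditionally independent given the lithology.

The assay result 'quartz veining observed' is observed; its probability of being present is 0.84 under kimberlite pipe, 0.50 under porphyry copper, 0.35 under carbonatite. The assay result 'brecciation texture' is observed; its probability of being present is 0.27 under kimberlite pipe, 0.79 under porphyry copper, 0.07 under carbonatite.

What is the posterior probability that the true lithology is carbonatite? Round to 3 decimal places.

Multiply each prior by the joint likelihood of the assay result pattern:
  kimberlite pipe: 0.55 × 0.84 × 0.27 = 0.12474
  porphyry copper: 0.12 × 0.50 × 0.79 = 0.0474
  carbonatite: 0.33 × 0.35 × 0.07 = 0.008085
Normalizing constant Z = 0.12474 + 0.0474 + 0.008085 = 0.18023.
P(carbonatite | evidence) = 0.008085 / 0.18023 ≈ 0.045.

0.045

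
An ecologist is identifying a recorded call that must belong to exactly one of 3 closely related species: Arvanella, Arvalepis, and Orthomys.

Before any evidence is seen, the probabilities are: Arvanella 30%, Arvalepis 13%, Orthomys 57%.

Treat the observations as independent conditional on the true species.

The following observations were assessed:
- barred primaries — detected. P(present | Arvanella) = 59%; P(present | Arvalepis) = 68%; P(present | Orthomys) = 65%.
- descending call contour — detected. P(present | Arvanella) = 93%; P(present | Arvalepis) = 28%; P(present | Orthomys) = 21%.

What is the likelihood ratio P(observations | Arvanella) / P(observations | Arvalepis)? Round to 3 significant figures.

2.88

Take the product of per-observation likelihoods under each hypothesis, then divide.
  Arvanella: 0.59 × 0.93 = 0.5487
  Arvalepis: 0.68 × 0.28 = 0.1904
Bayes factor = 0.5487 / 0.1904 ≈ 2.88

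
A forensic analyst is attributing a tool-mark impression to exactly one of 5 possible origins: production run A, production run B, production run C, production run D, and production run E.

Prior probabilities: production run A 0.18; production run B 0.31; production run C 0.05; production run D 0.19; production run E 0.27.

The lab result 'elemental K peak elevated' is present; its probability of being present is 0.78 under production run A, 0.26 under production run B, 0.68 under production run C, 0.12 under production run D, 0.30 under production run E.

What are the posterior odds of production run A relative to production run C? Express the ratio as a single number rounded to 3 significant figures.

4.13

Posterior odds equal prior odds times the likelihood ratio; only the two competing hypotheses matter.
  production run A: 0.18 × 0.78 = 0.1404
  production run C: 0.05 × 0.68 = 0.034
Odds(production run A : production run C) = 0.1404 / 0.034 ≈ 4.13.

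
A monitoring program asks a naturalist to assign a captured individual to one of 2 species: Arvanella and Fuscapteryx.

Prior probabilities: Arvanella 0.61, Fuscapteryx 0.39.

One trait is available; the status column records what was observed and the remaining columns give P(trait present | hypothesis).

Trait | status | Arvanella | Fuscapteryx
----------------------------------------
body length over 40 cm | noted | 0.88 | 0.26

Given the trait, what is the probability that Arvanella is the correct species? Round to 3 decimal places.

0.841

For each hypothesis, the unnormalized posterior weight is prior × likelihood:
  Arvanella: 0.61 × 0.88 = 0.5368
  Fuscapteryx: 0.39 × 0.26 = 0.1014
Normalizing constant Z = 0.5368 + 0.1014 = 0.6382.
P(Arvanella | evidence) = 0.5368 / 0.6382 ≈ 0.841.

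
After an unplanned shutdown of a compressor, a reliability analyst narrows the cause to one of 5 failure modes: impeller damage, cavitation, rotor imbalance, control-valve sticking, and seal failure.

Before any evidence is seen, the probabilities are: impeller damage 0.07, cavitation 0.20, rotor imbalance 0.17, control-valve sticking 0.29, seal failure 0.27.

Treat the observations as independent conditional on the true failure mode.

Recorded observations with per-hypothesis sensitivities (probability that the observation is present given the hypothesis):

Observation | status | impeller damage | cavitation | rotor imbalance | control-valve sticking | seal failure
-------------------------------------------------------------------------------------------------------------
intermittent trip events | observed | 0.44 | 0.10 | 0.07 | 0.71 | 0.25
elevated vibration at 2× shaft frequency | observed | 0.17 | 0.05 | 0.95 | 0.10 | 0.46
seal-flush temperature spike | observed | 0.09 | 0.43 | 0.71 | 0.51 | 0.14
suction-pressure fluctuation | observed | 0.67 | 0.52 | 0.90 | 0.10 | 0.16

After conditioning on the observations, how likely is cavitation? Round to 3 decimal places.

0.024

For each hypothesis, the unnormalized posterior weight is prior × product of the observation likelihoods:
  impeller damage: 0.07 × 0.44 × 0.17 × 0.09 × 0.67 = 0.00031573
  cavitation: 0.20 × 0.10 × 0.05 × 0.43 × 0.52 = 0.0002236
  rotor imbalance: 0.17 × 0.07 × 0.95 × 0.71 × 0.90 = 0.0072239
  control-valve sticking: 0.29 × 0.71 × 0.10 × 0.51 × 0.10 = 0.0010501
  seal failure: 0.27 × 0.25 × 0.46 × 0.14 × 0.16 = 0.00069552
The unnormalized weights sum to 0.0095088.
P(cavitation | evidence) = 0.0002236 / 0.0095088 ≈ 0.024.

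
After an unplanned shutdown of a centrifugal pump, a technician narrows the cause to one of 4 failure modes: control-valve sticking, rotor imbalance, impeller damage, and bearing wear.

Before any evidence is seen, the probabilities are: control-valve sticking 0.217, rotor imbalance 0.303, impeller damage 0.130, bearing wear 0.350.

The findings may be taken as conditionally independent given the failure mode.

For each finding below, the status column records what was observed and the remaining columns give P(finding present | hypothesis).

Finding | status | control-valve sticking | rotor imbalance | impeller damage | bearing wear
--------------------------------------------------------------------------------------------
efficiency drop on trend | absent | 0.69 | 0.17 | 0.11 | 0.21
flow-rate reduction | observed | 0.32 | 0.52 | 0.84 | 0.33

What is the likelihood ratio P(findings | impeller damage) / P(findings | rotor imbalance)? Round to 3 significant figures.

1.73

The Bayes factor is the ratio of the joint likelihoods of the evidence pattern under the two hypotheses (using 1 − P(present | H) for each absent finding).
  impeller damage: (1 − 0.11) × 0.84 = 0.7476
  rotor imbalance: (1 − 0.17) × 0.52 = 0.4316
Bayes factor = 0.7476 / 0.4316 ≈ 1.73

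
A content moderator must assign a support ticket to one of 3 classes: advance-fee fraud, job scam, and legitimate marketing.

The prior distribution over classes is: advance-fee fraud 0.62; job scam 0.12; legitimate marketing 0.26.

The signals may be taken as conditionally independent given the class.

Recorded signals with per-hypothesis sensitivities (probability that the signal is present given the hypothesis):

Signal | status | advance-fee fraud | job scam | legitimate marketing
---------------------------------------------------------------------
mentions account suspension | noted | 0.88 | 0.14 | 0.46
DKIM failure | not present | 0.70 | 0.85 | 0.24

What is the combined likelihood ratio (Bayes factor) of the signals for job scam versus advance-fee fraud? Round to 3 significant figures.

0.0795

Joint likelihood of the signal pattern under each hypothesis (using 1 − P(present | H) for each absent signal):
  job scam: 0.14 × (1 − 0.85) = 0.021
  advance-fee fraud: 0.88 × (1 − 0.70) = 0.264
Bayes factor = 0.021 / 0.264 ≈ 0.0795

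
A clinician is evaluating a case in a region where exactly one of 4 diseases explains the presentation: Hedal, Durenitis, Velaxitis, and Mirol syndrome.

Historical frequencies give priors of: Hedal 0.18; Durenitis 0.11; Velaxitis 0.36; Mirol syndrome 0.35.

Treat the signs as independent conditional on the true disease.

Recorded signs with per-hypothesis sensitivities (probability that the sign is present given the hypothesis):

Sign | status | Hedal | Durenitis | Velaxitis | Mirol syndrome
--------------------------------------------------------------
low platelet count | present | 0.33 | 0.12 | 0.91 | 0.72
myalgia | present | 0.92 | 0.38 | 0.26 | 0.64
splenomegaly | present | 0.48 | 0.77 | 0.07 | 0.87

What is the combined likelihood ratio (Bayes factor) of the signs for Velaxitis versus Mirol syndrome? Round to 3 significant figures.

Joint likelihood of the sign pattern under each hypothesis:
  Velaxitis: 0.91 × 0.26 × 0.07 = 0.016562
  Mirol syndrome: 0.72 × 0.64 × 0.87 = 0.4009
Bayes factor = 0.016562 / 0.4009 ≈ 0.0413

0.0413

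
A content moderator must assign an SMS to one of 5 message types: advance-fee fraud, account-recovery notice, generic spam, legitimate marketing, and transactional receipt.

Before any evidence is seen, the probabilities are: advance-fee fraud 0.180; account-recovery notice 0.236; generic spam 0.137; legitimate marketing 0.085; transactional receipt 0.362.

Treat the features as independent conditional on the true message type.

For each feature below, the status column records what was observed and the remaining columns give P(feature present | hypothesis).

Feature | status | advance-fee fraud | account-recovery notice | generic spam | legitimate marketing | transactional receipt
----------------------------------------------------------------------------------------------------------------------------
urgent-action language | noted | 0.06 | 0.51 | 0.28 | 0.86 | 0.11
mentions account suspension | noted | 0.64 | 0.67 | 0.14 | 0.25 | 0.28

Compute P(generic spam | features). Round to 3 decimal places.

For each hypothesis, the unnormalized posterior weight is prior × product of the feature likelihoods:
  advance-fee fraud: 0.180 × 0.06 × 0.64 = 0.006912
  account-recovery notice: 0.236 × 0.51 × 0.67 = 0.080641
  generic spam: 0.137 × 0.28 × 0.14 = 0.0053704
  legitimate marketing: 0.085 × 0.86 × 0.25 = 0.018275
  transactional receipt: 0.362 × 0.11 × 0.28 = 0.01115
Normalizing constant Z = 0.006912 + 0.080641 + 0.0053704 + 0.018275 + 0.01115 = 0.12235.
P(generic spam | evidence) = 0.0053704 / 0.12235 ≈ 0.044.

0.044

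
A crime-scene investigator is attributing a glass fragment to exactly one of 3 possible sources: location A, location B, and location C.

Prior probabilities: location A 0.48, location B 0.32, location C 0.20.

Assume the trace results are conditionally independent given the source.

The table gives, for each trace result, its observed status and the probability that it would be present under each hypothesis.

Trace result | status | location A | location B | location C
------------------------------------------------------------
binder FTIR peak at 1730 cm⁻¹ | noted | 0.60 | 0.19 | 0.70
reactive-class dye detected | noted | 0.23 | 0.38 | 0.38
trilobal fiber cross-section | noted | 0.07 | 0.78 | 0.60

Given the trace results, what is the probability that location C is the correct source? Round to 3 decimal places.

0.585

By Bayes' rule with conditional independence, the unnormalized weight for each hypothesis is prior × ∏ likelihoods:
  location A: 0.48 × 0.60 × 0.23 × 0.07 = 0.0046368
  location B: 0.32 × 0.19 × 0.38 × 0.78 = 0.018021
  location C: 0.20 × 0.70 × 0.38 × 0.60 = 0.03192
The unnormalized weights sum to 0.054578.
P(location C | evidence) = 0.03192 / 0.054578 ≈ 0.585.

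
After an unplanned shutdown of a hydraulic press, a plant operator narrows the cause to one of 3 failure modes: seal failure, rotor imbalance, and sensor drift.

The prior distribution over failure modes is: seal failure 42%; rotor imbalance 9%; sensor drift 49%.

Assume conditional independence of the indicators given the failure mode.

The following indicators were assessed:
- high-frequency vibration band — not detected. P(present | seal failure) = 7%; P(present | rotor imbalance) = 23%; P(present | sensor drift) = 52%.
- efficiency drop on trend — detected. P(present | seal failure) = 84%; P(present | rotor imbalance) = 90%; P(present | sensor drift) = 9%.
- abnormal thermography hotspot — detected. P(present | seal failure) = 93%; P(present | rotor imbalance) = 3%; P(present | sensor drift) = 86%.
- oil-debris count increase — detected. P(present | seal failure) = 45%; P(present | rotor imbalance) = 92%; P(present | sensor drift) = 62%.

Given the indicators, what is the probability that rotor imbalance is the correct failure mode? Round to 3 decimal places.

By Bayes' rule with conditional independence, the unnormalized weight for each hypothesis is prior × ∏ likelihoods (using 1 − P(present | H) for each absent indicator):
  seal failure: 0.42 × (1 − 0.07) × 0.84 × 0.93 × 0.45 = 0.13731
  rotor imbalance: 0.09 × (1 − 0.23) × 0.90 × 0.03 × 0.92 = 0.0017214
  sensor drift: 0.49 × (1 − 0.52) × 0.09 × 0.86 × 0.62 = 0.011287
The unnormalized weights sum to 0.15032.
P(rotor imbalance | evidence) = 0.0017214 / 0.15032 ≈ 0.011.

0.011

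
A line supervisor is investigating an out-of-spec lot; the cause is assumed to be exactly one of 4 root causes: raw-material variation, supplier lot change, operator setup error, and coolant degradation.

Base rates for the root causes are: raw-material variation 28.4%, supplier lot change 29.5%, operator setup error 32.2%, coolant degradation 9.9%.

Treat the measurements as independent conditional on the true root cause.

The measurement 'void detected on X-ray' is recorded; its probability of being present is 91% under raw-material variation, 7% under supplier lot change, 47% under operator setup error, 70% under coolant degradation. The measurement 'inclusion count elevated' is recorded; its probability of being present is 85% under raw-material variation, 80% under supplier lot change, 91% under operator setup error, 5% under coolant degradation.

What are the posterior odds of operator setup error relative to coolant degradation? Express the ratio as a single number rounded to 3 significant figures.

Unnormalized posterior weight (prior times the measurement likelihoods) for each of the two hypotheses:
  operator setup error: 0.322 × 0.47 × 0.91 = 0.13772
  coolant degradation: 0.099 × 0.70 × 0.05 = 0.003465
Odds(operator setup error : coolant degradation) = 0.13772 / 0.003465 ≈ 39.7.

39.7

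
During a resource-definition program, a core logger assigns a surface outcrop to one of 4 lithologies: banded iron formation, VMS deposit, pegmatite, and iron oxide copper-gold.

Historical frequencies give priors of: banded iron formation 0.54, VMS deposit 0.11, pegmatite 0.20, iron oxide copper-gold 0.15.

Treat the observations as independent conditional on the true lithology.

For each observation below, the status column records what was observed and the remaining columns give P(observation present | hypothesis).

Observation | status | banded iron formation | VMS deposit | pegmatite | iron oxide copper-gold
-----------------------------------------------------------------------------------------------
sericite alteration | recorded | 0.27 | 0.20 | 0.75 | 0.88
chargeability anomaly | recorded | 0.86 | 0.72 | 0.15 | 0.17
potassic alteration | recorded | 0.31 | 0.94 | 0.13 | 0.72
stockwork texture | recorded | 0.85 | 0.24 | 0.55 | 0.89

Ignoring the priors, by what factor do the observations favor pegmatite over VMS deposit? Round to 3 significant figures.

The Bayes factor is the ratio of the joint likelihoods of the evidence pattern under the two hypotheses.
  pegmatite: 0.75 × 0.15 × 0.13 × 0.55 = 0.0080438
  VMS deposit: 0.20 × 0.72 × 0.94 × 0.24 = 0.032486
Bayes factor = 0.0080438 / 0.032486 ≈ 0.248

0.248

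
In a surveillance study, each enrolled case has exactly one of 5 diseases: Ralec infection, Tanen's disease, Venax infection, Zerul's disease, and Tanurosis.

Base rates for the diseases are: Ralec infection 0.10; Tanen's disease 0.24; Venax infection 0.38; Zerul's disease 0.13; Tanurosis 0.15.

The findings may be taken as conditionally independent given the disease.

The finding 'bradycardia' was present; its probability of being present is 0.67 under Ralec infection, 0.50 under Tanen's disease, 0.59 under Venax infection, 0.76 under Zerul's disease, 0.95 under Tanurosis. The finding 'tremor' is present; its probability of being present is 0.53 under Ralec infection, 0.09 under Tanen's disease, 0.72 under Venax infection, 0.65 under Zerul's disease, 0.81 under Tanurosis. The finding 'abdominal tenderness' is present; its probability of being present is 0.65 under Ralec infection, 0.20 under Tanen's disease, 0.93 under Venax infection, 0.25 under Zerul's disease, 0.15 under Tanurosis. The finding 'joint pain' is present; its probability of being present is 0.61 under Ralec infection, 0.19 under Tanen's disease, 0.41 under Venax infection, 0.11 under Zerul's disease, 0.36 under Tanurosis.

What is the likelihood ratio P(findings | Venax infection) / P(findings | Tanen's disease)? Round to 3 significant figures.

94.7

Take the product of per-finding likelihoods under each hypothesis, then divide.
  Venax infection: 0.59 × 0.72 × 0.93 × 0.41 = 0.16198
  Tanen's disease: 0.50 × 0.09 × 0.20 × 0.19 = 0.00171
Bayes factor = 0.16198 / 0.00171 ≈ 94.7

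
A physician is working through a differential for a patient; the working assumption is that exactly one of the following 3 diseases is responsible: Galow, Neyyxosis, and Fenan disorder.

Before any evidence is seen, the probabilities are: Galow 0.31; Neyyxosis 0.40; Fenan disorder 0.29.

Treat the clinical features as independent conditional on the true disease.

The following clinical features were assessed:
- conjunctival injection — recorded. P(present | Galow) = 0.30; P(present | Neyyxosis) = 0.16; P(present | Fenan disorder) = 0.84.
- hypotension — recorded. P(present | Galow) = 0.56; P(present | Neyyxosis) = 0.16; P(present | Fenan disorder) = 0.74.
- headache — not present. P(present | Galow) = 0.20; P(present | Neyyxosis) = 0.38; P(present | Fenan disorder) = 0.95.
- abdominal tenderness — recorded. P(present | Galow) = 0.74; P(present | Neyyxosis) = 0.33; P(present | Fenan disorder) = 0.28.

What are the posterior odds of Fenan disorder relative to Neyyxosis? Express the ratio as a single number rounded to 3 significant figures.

1.20

Unnormalized posterior weight (prior times the clinical feature likelihoods) for each of the two hypotheses (using 1 − P(present | H) for each absent clinical feature):
  Fenan disorder: 0.29 × 0.84 × 0.74 × (1 − 0.95) × 0.28 = 0.0025237
  Neyyxosis: 0.40 × 0.16 × 0.16 × (1 − 0.38) × 0.33 = 0.0020951
Posterior odds = 0.0025237 / 0.0020951 ≈ 1.20.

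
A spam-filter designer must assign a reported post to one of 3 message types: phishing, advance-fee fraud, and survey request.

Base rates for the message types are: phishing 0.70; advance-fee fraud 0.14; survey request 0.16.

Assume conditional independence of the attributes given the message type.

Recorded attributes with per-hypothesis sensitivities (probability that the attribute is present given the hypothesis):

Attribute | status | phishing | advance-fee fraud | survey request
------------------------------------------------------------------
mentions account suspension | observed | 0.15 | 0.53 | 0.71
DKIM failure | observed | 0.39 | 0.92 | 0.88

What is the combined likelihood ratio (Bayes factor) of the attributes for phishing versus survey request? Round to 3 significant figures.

Joint likelihood of the attribute pattern under each hypothesis:
  phishing: 0.15 × 0.39 = 0.0585
  survey request: 0.71 × 0.88 = 0.6248
Bayes factor = 0.0585 / 0.6248 ≈ 0.0936

0.0936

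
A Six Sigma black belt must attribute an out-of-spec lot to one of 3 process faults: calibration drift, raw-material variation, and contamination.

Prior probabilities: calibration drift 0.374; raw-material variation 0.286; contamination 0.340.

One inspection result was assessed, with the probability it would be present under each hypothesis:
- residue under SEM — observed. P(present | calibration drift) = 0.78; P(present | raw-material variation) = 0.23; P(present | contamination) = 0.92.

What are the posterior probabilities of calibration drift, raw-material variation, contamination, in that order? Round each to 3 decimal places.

By Bayes' rule, the unnormalized weight for each hypothesis is prior × likelihood:
  calibration drift: 0.374 × 0.78 = 0.29172
  raw-material variation: 0.286 × 0.23 = 0.06578
  contamination: 0.340 × 0.92 = 0.3128
Normalizing constant Z = 0.29172 + 0.06578 + 0.3128 = 0.6703.
P(calibration drift | evidence) = 0.29172 / 0.6703 ≈ 0.435
P(raw-material variation | evidence) = 0.06578 / 0.6703 ≈ 0.098
P(contamination | evidence) = 0.3128 / 0.6703 ≈ 0.467

0.435, 0.098, 0.467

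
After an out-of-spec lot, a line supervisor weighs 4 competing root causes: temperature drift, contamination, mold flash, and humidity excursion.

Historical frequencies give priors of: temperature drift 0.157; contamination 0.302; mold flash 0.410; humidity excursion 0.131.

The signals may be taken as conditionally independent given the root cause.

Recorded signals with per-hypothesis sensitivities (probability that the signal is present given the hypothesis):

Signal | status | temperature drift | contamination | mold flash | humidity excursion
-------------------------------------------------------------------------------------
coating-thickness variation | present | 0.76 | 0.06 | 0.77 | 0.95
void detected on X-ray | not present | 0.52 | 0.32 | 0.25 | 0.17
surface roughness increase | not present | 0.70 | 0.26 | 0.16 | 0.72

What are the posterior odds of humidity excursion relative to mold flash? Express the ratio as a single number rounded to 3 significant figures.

Unnormalized posterior weight (prior times the signal likelihoods) for each of the two hypotheses (using 1 − P(present | H) for each absent signal):
  humidity excursion: 0.131 × 0.95 × (1 − 0.17) × (1 − 0.72) = 0.028922
  mold flash: 0.410 × 0.77 × (1 − 0.25) × (1 − 0.16) = 0.19889
Posterior odds = 0.028922 / 0.19889 ≈ 0.145.

0.145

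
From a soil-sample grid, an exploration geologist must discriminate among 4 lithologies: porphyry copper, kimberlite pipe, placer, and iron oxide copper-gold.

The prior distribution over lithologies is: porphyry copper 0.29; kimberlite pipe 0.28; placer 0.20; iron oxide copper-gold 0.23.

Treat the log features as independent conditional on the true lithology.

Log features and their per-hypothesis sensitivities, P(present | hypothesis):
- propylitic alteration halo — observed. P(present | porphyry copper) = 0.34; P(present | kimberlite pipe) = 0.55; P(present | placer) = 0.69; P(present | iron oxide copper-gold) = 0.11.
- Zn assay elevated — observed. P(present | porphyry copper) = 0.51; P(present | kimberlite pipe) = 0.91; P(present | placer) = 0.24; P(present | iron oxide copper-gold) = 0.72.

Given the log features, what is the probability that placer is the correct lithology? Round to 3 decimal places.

For each hypothesis, the unnormalized posterior weight is prior × product of the log feature likelihoods:
  porphyry copper: 0.29 × 0.34 × 0.51 = 0.050286
  kimberlite pipe: 0.28 × 0.55 × 0.91 = 0.14014
  placer: 0.20 × 0.69 × 0.24 = 0.03312
  iron oxide copper-gold: 0.23 × 0.11 × 0.72 = 0.018216
Normalizing constant Z = 0.050286 + 0.14014 + 0.03312 + 0.018216 = 0.24176.
P(placer | evidence) = 0.03312 / 0.24176 ≈ 0.137.

0.137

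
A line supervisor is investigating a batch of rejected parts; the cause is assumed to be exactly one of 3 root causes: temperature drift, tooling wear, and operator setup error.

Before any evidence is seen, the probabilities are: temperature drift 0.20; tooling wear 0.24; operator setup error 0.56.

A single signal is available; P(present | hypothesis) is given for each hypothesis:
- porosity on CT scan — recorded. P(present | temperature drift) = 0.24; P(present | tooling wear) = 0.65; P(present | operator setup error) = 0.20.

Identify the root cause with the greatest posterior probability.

Multiply each prior by the likelihood of the signal:
  temperature drift: 0.20 × 0.24 = 0.048
  tooling wear: 0.24 × 0.65 = 0.156
  operator setup error: 0.56 × 0.20 = 0.112
The unnormalized weights sum to 0.316.
P(temperature drift | evidence) ≈ 0.048 / 0.316 ≈ 0.152
P(tooling wear | evidence) ≈ 0.156 / 0.316 ≈ 0.494
P(operator setup error | evidence) ≈ 0.112 / 0.316 ≈ 0.354
The largest is 0.494, so tooling wear is most probable.

tooling wear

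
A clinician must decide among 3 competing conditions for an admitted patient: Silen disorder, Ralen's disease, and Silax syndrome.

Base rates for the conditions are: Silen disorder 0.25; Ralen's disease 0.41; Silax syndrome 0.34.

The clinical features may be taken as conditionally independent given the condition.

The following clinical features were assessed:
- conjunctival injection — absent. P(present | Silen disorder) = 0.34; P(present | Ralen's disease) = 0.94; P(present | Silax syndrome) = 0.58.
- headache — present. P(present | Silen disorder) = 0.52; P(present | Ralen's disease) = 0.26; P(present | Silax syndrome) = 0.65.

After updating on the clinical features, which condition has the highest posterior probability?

Silax syndrome

By Bayes' rule with conditional independence, the unnormalized weight for each hypothesis is prior × ∏ likelihoods (using 1 − P(present | H) for each absent clinical feature):
  Silen disorder: 0.25 × (1 − 0.34) × 0.52 = 0.0858
  Ralen's disease: 0.41 × (1 − 0.94) × 0.26 = 0.006396
  Silax syndrome: 0.34 × (1 − 0.58) × 0.65 = 0.09282
The unnormalized weights sum to 0.18502.
P(Silen disorder | evidence) ≈ 0.0858 / 0.18502 ≈ 0.464
P(Ralen's disease | evidence) ≈ 0.006396 / 0.18502 ≈ 0.035
P(Silax syndrome | evidence) ≈ 0.09282 / 0.18502 ≈ 0.502
The largest is 0.502, so Silax syndrome is most probable.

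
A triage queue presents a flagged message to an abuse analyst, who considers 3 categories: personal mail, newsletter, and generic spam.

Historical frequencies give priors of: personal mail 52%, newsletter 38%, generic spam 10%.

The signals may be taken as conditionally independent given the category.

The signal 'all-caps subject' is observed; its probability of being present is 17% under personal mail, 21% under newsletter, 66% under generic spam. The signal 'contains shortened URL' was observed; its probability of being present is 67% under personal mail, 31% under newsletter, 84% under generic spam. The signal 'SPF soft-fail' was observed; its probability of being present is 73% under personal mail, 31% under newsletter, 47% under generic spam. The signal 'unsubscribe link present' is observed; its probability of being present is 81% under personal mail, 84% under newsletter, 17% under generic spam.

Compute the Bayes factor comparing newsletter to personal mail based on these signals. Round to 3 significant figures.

0.252

Joint likelihood of the signal pattern under each hypothesis:
  newsletter: 0.21 × 0.31 × 0.31 × 0.84 = 0.016952
  personal mail: 0.17 × 0.67 × 0.73 × 0.81 = 0.067349
Bayes factor = 0.016952 / 0.067349 ≈ 0.252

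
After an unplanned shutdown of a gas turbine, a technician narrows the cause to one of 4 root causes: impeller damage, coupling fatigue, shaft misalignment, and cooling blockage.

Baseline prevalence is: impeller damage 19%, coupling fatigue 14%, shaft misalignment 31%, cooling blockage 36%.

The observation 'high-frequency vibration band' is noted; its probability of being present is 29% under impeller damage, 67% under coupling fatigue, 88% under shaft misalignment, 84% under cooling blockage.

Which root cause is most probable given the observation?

By Bayes' rule, the unnormalized weight for each hypothesis is prior × likelihood:
  impeller damage: 0.19 × 0.29 = 0.0551
  coupling fatigue: 0.14 × 0.67 = 0.0938
  shaft misalignment: 0.31 × 0.88 = 0.2728
  cooling blockage: 0.36 × 0.84 = 0.3024
The unnormalized weights sum to 0.7241.
P(impeller damage | evidence) ≈ 0.0551 / 0.7241 ≈ 0.076
P(coupling fatigue | evidence) ≈ 0.0938 / 0.7241 ≈ 0.130
P(shaft misalignment | evidence) ≈ 0.2728 / 0.7241 ≈ 0.377
P(cooling blockage | evidence) ≈ 0.3024 / 0.7241 ≈ 0.418
The largest is 0.418, so cooling blockage is most probable.

cooling blockage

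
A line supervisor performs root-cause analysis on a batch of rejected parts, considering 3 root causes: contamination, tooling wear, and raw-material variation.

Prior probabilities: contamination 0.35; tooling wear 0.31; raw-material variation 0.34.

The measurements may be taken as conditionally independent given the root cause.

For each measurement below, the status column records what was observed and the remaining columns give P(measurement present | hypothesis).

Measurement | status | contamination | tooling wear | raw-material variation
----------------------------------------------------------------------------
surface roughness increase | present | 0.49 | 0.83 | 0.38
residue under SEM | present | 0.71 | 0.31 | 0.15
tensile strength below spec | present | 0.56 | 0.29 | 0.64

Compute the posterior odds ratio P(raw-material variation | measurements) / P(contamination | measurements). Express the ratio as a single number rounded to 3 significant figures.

0.182

Unnormalized posterior weight (prior times the measurement likelihoods) for each of the two hypotheses:
  raw-material variation: 0.34 × 0.38 × 0.15 × 0.64 = 0.012403
  contamination: 0.35 × 0.49 × 0.71 × 0.56 = 0.068188
Posterior odds = 0.012403 / 0.068188 ≈ 0.182.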